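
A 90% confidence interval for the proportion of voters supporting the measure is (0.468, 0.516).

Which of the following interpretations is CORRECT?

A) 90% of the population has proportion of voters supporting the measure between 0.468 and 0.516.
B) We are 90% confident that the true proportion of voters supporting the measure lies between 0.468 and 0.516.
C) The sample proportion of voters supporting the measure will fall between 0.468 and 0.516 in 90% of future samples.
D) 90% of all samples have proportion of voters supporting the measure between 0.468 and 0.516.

A confidence interval represents our confidence in the procedure, not a probability statement about the parameter.

Key concept: If we repeated this sampling process many times and computed a 90% CI each time, about 90% of those intervals would contain the true population parameter.

For this specific interval (0.468, 0.516):
- Midpoint (point estimate): 0.492
- Margin of error: 0.024

The correct interpretation is the one stating confidence that the true parameter lies in the interval — option B.

B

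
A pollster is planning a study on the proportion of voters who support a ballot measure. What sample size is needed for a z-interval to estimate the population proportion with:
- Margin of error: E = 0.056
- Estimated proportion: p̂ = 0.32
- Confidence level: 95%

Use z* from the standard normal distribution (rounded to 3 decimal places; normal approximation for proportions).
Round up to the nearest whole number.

Using z* for proportion z-interval (normal approximation).

For 95% confidence, z* = 1.96 (from standard normal table)

Sample size formula for proportion z-interval: n = z*²p̂(1-p̂)/E²

n = 1.96² × 0.32 × 0.68 / 0.056²
  = 3.8416 × 0.2176 / 0.003136
  = 266.5600

Round up to the nearest whole number: n = 267

267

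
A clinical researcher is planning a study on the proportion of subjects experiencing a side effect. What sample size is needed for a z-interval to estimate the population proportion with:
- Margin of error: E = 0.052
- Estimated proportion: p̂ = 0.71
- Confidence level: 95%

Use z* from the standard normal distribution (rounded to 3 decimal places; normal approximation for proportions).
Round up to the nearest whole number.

Using z* for proportion z-interval (normal approximation).

For 95% confidence, z* = 1.96 (from standard normal table)

Sample size formula for proportion z-interval: n = z*²p̂(1-p̂)/E²

n = 1.96² × 0.71 × 0.29 / 0.052²
  = 3.8416 × 0.2059 / 0.002704
  = 292.5242

Round up to the nearest whole number: n = 293

293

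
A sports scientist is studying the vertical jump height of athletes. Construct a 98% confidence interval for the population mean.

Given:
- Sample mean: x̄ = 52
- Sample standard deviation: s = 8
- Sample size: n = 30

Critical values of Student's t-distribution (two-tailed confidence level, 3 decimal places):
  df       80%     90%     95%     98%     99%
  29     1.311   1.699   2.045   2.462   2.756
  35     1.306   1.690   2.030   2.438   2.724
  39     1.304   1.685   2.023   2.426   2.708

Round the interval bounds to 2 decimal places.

The population standard deviation σ is unknown (only the sample standard deviation s is given), so use a t-interval with df = n - 1 = 30 - 1 = 29.

For 98% confidence with df = 29, t* = 2.462 (from t-table)

Standard error: SE = s/√n = 8/√30 = 1.460593

Margin of error: E = t* × SE = 2.462 × 1.460593 = 3.5960

T-interval: x̄ ± E = 52 ± 3.5960 = (48.4040, 55.5960)

Rounded to 2 decimal places:

(48.40, 55.60)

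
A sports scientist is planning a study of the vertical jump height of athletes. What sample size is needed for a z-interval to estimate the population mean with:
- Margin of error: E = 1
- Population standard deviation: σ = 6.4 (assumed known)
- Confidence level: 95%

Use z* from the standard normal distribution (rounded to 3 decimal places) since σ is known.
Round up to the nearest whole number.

Using z* since population σ is known (z-interval formula).

For 95% confidence, z* = 1.96 (from standard normal table)

Sample size formula for z-interval: n = (z*σ/E)²

n = (1.96 × 6.4 / 1)²
  = (12.544000)²
  = 157.3519

Round up to the nearest whole number: n = 158

158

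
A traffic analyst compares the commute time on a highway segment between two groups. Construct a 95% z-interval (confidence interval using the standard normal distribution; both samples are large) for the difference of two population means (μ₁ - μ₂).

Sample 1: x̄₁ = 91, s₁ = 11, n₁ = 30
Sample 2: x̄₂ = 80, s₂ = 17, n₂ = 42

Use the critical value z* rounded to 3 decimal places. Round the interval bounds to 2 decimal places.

Both samples are large (n₁ = 30 ≥ 30, n₂ = 42 ≥ 30), so a z-interval for the difference of means applies.

Point estimate: x̄₁ - x̄₂ = 91 - 80 = 11

Standard error: SE = √(s₁²/n₁ + s₂²/n₂)
= √(11²/30 + 17²/42)
= √(4.033333 + 6.880952)
= 3.303678

For 95% confidence, z* = 1.96 (from standard normal table)
Margin of error: E = z* × SE = 1.96 × 3.303678 = 6.4752

Z-interval: (x̄₁ - x̄₂) ± E = 11 ± 6.4752 = (4.5248, 17.4752)

Rounded to 2 decimal places:

(4.52, 17.48)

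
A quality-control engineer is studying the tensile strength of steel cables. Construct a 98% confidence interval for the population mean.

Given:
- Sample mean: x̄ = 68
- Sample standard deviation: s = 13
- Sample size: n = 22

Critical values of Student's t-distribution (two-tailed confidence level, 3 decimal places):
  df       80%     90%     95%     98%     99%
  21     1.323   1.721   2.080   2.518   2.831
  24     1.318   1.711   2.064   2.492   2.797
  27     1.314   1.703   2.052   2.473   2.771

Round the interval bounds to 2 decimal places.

The population standard deviation σ is unknown (only the sample standard deviation s is given), so use a t-interval with df = n - 1 = 22 - 1 = 21.

For 98% confidence with df = 21, t* = 2.518 (from t-table)

Standard error: SE = s/√n = 13/√22 = 2.771609

Margin of error: E = t* × SE = 2.518 × 2.771609 = 6.9789

T-interval: x̄ ± E = 68 ± 6.9789 = (61.0211, 74.9789)

Rounded to 2 decimal places:

(61.02, 74.98)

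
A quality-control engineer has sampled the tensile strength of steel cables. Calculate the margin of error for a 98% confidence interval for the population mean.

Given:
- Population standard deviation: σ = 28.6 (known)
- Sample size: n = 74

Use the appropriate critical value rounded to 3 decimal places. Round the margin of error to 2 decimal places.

The population standard deviation σ is known, so use the z-interval margin of error formula.

For 98% confidence, z* = 2.326 (from standard normal table)

Margin of error formula for z-interval: E = z* × σ/√n

E = 2.326 × 28.6/√74
  = 2.326 × 3.324682
  = 7.7332

Rounded to 2 decimal places:

7.73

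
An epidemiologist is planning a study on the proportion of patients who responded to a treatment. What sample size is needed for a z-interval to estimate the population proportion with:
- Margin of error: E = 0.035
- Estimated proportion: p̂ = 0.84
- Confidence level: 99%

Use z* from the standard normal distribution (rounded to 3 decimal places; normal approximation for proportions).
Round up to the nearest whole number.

Using z* for proportion z-interval (normal approximation).

For 99% confidence, z* = 2.576 (from standard normal table)

Sample size formula for proportion z-interval: n = z*²p̂(1-p̂)/E²

n = 2.576² × 0.84 × 0.16 / 0.035²
  = 6.635776 × 0.1344 / 0.001225
  = 728.0394

Round up to the nearest whole number: n = 729

729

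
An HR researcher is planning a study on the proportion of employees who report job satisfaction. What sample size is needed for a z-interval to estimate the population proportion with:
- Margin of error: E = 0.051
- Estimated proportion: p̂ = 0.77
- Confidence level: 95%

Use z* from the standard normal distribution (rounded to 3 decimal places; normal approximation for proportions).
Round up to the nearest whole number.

Using z* for proportion z-interval (normal approximation).

For 95% confidence, z* = 1.96 (from standard normal table)

Sample size formula for proportion z-interval: n = z*²p̂(1-p̂)/E²

n = 1.96² × 0.77 × 0.23 / 0.051²
  = 3.8416 × 0.1771 / 0.002601
  = 261.5715

Round up to the nearest whole number: n = 262

262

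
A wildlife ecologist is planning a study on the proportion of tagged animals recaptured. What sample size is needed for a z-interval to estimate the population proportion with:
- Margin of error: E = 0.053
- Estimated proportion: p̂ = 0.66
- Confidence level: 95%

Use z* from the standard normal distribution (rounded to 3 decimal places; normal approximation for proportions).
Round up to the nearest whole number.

Using z* for proportion z-interval (normal approximation).

For 95% confidence, z* = 1.96 (from standard normal table)

Sample size formula for proportion z-interval: n = z*²p̂(1-p̂)/E²

n = 1.96² × 0.66 × 0.34 / 0.053²
  = 3.8416 × 0.2244 / 0.002809
  = 306.8904

Round up to the nearest whole number: n = 307

307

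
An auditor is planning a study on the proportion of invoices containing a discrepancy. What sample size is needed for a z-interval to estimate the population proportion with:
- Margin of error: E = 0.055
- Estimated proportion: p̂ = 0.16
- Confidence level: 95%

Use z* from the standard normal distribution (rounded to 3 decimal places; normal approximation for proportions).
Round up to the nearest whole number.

Using z* for proportion z-interval (normal approximation).

For 95% confidence, z* = 1.96 (from standard normal table)

Sample size formula for proportion z-interval: n = z*²p̂(1-p̂)/E²

n = 1.96² × 0.16 × 0.84 / 0.055²
  = 3.8416 × 0.1344 / 0.003025
  = 170.6813

Round up to the nearest whole number: n = 171

171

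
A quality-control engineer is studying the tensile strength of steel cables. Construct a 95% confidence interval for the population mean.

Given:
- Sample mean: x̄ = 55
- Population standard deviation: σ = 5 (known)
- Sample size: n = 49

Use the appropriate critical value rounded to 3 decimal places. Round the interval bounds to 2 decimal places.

The population standard deviation σ is known, so use a z-interval (standard normal critical value).

For 95% confidence, z* = 1.96 (from standard normal table)

Standard error: SE = σ/√n = 5/√49 = 0.714286

Margin of error: E = z* × SE = 1.96 × 0.714286 = 1.4000

Z-interval: x̄ ± E = 55 ± 1.4000 = (53.6000, 56.4000)

Rounded to 2 decimal places:

(53.60, 56.40)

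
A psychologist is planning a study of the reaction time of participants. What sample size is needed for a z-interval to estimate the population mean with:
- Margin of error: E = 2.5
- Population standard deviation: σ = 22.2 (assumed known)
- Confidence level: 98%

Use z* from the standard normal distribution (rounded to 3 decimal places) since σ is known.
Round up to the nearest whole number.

Using z* since population σ is known (z-interval formula).

For 98% confidence, z* = 2.326 (from standard normal table)

Sample size formula for z-interval: n = (z*σ/E)²

n = (2.326 × 22.2 / 2.5)²
  = (20.654880)²
  = 426.6241

Round up to the nearest whole number: n = 427

427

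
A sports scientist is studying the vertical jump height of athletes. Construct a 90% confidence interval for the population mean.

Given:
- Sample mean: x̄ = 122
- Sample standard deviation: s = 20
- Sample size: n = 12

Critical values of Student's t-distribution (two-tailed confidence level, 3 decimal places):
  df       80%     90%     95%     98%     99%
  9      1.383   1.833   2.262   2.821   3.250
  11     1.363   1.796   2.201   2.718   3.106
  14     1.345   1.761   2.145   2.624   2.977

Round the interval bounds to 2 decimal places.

The population standard deviation σ is unknown (only the sample standard deviation s is given), so use a t-interval with df = n - 1 = 12 - 1 = 11.

For 90% confidence with df = 11, t* = 1.796 (from t-table)

Standard error: SE = s/√n = 20/√12 = 5.773503

Margin of error: E = t* × SE = 1.796 × 5.773503 = 10.3692

T-interval: x̄ ± E = 122 ± 10.3692 = (111.6308, 132.3692)

Rounded to 2 decimal places:

(111.63, 132.37)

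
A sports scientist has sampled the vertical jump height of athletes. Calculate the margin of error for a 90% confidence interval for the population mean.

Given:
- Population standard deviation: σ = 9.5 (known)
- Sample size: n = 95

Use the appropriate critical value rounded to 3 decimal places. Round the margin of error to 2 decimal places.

The population standard deviation σ is known, so use the z-interval margin of error formula.

For 90% confidence, z* = 1.645 (from standard normal table)

Margin of error formula for z-interval: E = z* × σ/√n

E = 1.645 × 9.5/√95
  = 1.645 × 0.974679
  = 1.6033

Rounded to 2 decimal places:

1.60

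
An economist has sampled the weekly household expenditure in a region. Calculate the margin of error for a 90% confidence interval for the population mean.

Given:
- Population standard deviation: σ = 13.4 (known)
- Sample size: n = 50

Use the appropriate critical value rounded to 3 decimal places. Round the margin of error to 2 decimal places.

The population standard deviation σ is known, so use the z-interval margin of error formula.

For 90% confidence, z* = 1.645 (from standard normal table)

Margin of error formula for z-interval: E = z* × σ/√n

E = 1.645 × 13.4/√50
  = 1.645 × 1.895046
  = 3.1174

Rounded to 2 decimal places:

3.12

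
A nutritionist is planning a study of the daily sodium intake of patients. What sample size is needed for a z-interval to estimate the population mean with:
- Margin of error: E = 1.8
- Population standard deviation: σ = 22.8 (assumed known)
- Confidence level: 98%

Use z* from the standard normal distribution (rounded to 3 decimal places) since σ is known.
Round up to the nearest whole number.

Using z* since population σ is known (z-interval formula).

For 98% confidence, z* = 2.326 (from standard normal table)

Sample size formula for z-interval: n = (z*σ/E)²

n = (2.326 × 22.8 / 1.8)²
  = (29.462667)²
  = 868.0487

Round up to the nearest whole number: n = 869

869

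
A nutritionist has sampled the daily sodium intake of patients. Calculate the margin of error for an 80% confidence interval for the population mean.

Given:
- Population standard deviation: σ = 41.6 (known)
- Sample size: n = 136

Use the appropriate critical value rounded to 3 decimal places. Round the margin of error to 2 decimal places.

The population standard deviation σ is known, so use the z-interval margin of error formula.

For 80% confidence, z* = 1.282 (from standard normal table)

Margin of error formula for z-interval: E = z* × σ/√n

E = 1.282 × 41.6/√136
  = 1.282 × 3.567171
  = 4.5731

Rounded to 2 decimal places:

4.57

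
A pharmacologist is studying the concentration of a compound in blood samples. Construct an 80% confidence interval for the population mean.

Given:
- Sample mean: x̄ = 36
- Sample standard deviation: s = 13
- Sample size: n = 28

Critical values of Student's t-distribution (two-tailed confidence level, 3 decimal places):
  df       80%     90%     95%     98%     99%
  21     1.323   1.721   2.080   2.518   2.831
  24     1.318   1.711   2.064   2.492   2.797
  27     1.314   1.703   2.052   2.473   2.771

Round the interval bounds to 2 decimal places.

The population standard deviation σ is unknown (only the sample standard deviation s is given), so use a t-interval with df = n - 1 = 28 - 1 = 27.

For 80% confidence with df = 27, t* = 1.314 (from t-table)

Standard error: SE = s/√n = 13/√28 = 2.456769

Margin of error: E = t* × SE = 1.314 × 2.456769 = 3.2282

T-interval: x̄ ± E = 36 ± 3.2282 = (32.7718, 39.2282)

Rounded to 2 decimal places:

(32.77, 39.23)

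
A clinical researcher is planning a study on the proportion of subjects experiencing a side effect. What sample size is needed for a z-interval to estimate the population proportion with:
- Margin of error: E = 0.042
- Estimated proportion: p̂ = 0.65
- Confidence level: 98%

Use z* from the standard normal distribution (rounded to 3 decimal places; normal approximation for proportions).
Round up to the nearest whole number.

Using z* for proportion z-interval (normal approximation).

For 98% confidence, z* = 2.326 (from standard normal table)

Sample size formula for proportion z-interval: n = z*²p̂(1-p̂)/E²

n = 2.326² × 0.65 × 0.35 / 0.042²
  = 5.410276 × 0.2275 / 0.001764
  = 697.7538

Round up to the nearest whole number: n = 698

698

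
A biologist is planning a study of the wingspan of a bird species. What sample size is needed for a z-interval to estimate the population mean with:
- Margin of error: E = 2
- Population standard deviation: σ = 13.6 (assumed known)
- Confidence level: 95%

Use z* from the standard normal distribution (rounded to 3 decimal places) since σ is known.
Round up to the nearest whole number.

Using z* since population σ is known (z-interval formula).

For 95% confidence, z* = 1.96 (from standard normal table)

Sample size formula for z-interval: n = (z*σ/E)²

n = (1.96 × 13.6 / 2)²
  = (13.328000)²
  = 177.6356

Round up to the nearest whole number: n = 178

178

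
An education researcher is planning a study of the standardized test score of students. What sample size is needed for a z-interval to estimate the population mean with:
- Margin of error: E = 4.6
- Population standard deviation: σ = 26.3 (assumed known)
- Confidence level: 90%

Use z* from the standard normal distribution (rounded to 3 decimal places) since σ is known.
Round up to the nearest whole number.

Using z* since population σ is known (z-interval formula).

For 90% confidence, z* = 1.645 (from standard normal table)

Sample size formula for z-interval: n = (z*σ/E)²

n = (1.645 × 26.3 / 4.6)²
  = (9.405109)²
  = 88.4561

Round up to the nearest whole number: n = 89

89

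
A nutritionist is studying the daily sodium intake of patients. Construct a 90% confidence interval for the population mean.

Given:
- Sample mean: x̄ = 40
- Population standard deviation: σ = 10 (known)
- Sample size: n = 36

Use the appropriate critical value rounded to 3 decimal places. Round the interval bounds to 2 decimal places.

The population standard deviation σ is known, so use a z-interval (standard normal critical value).

For 90% confidence, z* = 1.645 (from standard normal table)

Standard error: SE = σ/√n = 10/√36 = 1.666667

Margin of error: E = z* × SE = 1.645 × 1.666667 = 2.7417

Z-interval: x̄ ± E = 40 ± 2.7417 = (37.2583, 42.7417)

Rounded to 2 decimal places:

(37.26, 42.74)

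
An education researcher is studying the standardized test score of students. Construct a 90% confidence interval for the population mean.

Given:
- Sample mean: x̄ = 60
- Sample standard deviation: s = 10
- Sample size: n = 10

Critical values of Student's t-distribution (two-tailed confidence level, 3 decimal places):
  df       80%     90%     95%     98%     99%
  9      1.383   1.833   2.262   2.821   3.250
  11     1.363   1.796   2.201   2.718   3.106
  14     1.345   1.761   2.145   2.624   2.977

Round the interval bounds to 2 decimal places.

The population standard deviation σ is unknown (only the sample standard deviation s is given), so use a t-interval with df = n - 1 = 10 - 1 = 9.

For 90% confidence with df = 9, t* = 1.833 (from t-table)

Standard error: SE = s/√n = 10/√10 = 3.162278

Margin of error: E = t* × SE = 1.833 × 3.162278 = 5.7965

T-interval: x̄ ± E = 60 ± 5.7965 = (54.2035, 65.7965)

Rounded to 2 decimal places:

(54.20, 65.80)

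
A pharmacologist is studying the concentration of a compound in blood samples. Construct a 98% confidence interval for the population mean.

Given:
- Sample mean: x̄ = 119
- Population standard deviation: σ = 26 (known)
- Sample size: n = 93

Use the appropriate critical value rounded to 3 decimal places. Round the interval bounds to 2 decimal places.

The population standard deviation σ is known, so use a z-interval (standard normal critical value).

For 98% confidence, z* = 2.326 (from standard normal table)

Standard error: SE = σ/√n = 26/√93 = 2.696074

Margin of error: E = z* × SE = 2.326 × 2.696074 = 6.2711

Z-interval: x̄ ± E = 119 ± 6.2711 = (112.7289, 125.2711)

Rounded to 2 decimal places:

(112.73, 125.27)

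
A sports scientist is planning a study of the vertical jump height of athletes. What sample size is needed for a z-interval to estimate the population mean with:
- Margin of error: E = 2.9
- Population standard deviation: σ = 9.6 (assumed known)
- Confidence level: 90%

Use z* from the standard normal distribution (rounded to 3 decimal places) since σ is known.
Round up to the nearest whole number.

Using z* since population σ is known (z-interval formula).

For 90% confidence, z* = 1.645 (from standard normal table)

Sample size formula for z-interval: n = (z*σ/E)²

n = (1.645 × 9.6 / 2.9)²
  = (5.445517)²
  = 29.6537

Round up to the nearest whole number: n = 30

30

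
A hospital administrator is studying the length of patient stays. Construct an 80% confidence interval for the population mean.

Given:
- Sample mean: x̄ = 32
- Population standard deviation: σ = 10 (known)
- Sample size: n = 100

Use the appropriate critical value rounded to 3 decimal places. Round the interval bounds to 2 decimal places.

The population standard deviation σ is known, so use a z-interval (standard normal critical value).

For 80% confidence, z* = 1.282 (from standard normal table)

Standard error: SE = σ/√n = 10/√100 = 1.000000

Margin of error: E = z* × SE = 1.282 × 1.000000 = 1.2820

Z-interval: x̄ ± E = 32 ± 1.2820 = (30.7180, 33.2820)

Rounded to 2 decimal places:

(30.72, 33.28)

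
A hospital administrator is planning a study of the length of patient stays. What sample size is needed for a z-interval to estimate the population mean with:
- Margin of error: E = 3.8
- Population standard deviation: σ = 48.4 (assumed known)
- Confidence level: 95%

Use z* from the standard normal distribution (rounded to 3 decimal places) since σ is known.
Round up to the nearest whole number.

Using z* since population σ is known (z-interval formula).

For 95% confidence, z* = 1.96 (from standard normal table)

Sample size formula for z-interval: n = (z*σ/E)²

n = (1.96 × 48.4 / 3.8)²
  = (24.964211)²
  = 623.2118

Round up to the nearest whole number: n = 624

624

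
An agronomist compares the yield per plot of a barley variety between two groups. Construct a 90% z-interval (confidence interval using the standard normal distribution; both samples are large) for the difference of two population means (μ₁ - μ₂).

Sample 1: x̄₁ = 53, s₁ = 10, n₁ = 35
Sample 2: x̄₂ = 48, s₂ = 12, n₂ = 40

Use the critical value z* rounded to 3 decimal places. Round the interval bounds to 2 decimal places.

Both samples are large (n₁ = 35 ≥ 30, n₂ = 40 ≥ 30), so a z-interval for the difference of means applies.

Point estimate: x̄₁ - x̄₂ = 53 - 48 = 5

Standard error: SE = √(s₁²/n₁ + s₂²/n₂)
= √(10²/35 + 12²/40)
= √(2.857143 + 3.600000)
= 2.541091

For 90% confidence, z* = 1.645 (from standard normal table)
Margin of error: E = z* × SE = 1.645 × 2.541091 = 4.1801

Z-interval: (x̄₁ - x̄₂) ± E = 5 ± 4.1801 = (0.8199, 9.1801)

Rounded to 2 decimal places:

(0.82, 9.18)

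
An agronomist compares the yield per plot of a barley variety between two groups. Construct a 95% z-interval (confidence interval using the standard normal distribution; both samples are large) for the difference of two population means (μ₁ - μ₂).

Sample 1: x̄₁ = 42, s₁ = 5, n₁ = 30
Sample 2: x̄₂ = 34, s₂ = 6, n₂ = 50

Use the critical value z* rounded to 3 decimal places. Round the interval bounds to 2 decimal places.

Both samples are large (n₁ = 30 ≥ 30, n₂ = 50 ≥ 30), so a z-interval for the difference of means applies.

Point estimate: x̄₁ - x̄₂ = 42 - 34 = 8

Standard error: SE = √(s₁²/n₁ + s₂²/n₂)
= √(5²/30 + 6²/50)
= √(0.833333 + 0.720000)
= 1.246328

For 95% confidence, z* = 1.96 (from standard normal table)
Margin of error: E = z* × SE = 1.96 × 1.246328 = 2.4428

Z-interval: (x̄₁ - x̄₂) ± E = 8 ± 2.4428 = (5.5572, 10.4428)

Rounded to 2 decimal places:

(5.56, 10.44)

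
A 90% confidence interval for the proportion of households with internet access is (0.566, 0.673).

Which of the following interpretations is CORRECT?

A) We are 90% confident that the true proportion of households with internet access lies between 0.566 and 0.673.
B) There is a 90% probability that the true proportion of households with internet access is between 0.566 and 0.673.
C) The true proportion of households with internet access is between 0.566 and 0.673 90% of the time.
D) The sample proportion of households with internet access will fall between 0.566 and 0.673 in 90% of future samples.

A confidence interval represents our confidence in the procedure, not a probability statement about the parameter.

Key concept: If we repeated this sampling process many times and computed a 90% CI each time, about 90% of those intervals would contain the true population parameter.

For this specific interval (0.566, 0.673):
- Midpoint (point estimate): 0.6195
- Margin of error: 0.0535

The correct interpretation is the one stating confidence that the true parameter lies in the interval — option A.

A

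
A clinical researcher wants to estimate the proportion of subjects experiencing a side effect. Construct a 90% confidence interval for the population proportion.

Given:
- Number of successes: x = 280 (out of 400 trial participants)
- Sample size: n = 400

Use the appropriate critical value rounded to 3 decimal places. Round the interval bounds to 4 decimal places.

Sample proportion: p̂ = 280/400 = 0.700000

Check conditions for normal approximation:
  np̂ = 280 ≥ 10 ✓
  n(1-p̂) = 120 ≥ 10 ✓

The sample is large enough, so use a z-interval (normal approximation) for the proportion.

For 90% confidence, z* = 1.645 (from standard normal table)

Standard error: SE = √(p̂(1-p̂)/n) = √(0.700000×0.300000/400) = 0.02291288

Margin of error: E = z* × SE = 1.645 × 0.02291288 = 0.037692

Z-interval: p̂ ± E = 0.700000 ± 0.037692 = (0.662308, 0.737692)

Rounded to 4 decimal places:

(0.6623, 0.7377)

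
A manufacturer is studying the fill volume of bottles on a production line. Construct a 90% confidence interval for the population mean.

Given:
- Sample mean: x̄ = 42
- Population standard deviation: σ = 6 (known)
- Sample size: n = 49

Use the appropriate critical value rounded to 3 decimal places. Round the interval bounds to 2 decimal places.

The population standard deviation σ is known, so use a z-interval (standard normal critical value).

For 90% confidence, z* = 1.645 (from standard normal table)

Standard error: SE = σ/√n = 6/√49 = 0.857143

Margin of error: E = z* × SE = 1.645 × 0.857143 = 1.4100

Z-interval: x̄ ± E = 42 ± 1.4100 = (40.5900, 43.4100)

Rounded to 2 decimal places:

(40.59, 43.41)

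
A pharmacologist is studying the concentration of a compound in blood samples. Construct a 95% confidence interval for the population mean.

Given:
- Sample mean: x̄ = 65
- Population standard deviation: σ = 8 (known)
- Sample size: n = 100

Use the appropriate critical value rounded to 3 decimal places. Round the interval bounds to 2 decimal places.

The population standard deviation σ is known, so use a z-interval (standard normal critical value).

For 95% confidence, z* = 1.96 (from standard normal table)

Standard error: SE = σ/√n = 8/√100 = 0.800000

Margin of error: E = z* × SE = 1.96 × 0.800000 = 1.5680

Z-interval: x̄ ± E = 65 ± 1.5680 = (63.4320, 66.5680)

Rounded to 2 decimal places:

(63.43, 66.57)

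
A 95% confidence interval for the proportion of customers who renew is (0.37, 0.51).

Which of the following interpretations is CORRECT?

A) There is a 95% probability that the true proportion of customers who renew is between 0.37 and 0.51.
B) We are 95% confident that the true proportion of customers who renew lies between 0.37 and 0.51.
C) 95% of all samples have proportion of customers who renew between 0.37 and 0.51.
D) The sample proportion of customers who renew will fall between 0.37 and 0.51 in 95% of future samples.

A confidence interval represents our confidence in the procedure, not a probability statement about the parameter.

Key concept: If we repeated this sampling process many times and computed a 95% CI each time, about 95% of those intervals would contain the true population parameter.

For this specific interval (0.37, 0.51):
- Midpoint (point estimate): 0.44
- Margin of error: 0.07

The correct interpretation is the one stating confidence that the true parameter lies in the interval — option B.

B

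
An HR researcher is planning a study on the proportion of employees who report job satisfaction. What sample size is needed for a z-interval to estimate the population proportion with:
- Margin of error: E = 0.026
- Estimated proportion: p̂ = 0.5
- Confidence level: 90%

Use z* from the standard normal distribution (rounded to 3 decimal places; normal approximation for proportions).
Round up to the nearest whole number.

Using z* for proportion z-interval (normal approximation).

For 90% confidence, z* = 1.645 (from standard normal table)

Sample size formula for proportion z-interval: n = z*²p̂(1-p̂)/E²

n = 1.645² × 0.5 × 0.5 / 0.026²
  = 2.706025 × 0.25 / 0.000676
  = 1000.7489

Round up to the nearest whole number: n = 1001

1001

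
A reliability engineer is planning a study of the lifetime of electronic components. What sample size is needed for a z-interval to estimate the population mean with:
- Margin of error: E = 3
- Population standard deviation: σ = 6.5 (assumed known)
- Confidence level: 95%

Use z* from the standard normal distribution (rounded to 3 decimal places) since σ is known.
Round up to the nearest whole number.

Using z* since population σ is known (z-interval formula).

For 95% confidence, z* = 1.96 (from standard normal table)

Sample size formula for z-interval: n = (z*σ/E)²

n = (1.96 × 6.5 / 3)²
  = (4.246667)²
  = 18.0342

Round up to the nearest whole number: n = 19

19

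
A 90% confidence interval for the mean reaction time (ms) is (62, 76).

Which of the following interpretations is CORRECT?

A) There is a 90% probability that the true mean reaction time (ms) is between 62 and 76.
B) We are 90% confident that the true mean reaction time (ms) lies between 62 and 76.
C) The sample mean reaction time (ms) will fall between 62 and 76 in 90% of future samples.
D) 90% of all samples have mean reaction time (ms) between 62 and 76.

A confidence interval represents our confidence in the procedure, not a probability statement about the parameter.

Key concept: If we repeated this sampling process many times and computed a 90% CI each time, about 90% of those intervals would contain the true population parameter.

For this specific interval (62, 76):
- Midpoint (point estimate): 69
- Margin of error: 7

The correct interpretation is the one stating confidence that the true parameter lies in the interval — option B.

B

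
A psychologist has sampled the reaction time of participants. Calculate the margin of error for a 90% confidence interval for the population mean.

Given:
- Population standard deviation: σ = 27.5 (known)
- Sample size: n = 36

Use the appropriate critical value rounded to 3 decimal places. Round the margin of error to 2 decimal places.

The population standard deviation σ is known, so use the z-interval margin of error formula.

For 90% confidence, z* = 1.645 (from standard normal table)

Margin of error formula for z-interval: E = z* × σ/√n

E = 1.645 × 27.5/√36
  = 1.645 × 4.583333
  = 7.5396

Rounded to 2 decimal places:

7.54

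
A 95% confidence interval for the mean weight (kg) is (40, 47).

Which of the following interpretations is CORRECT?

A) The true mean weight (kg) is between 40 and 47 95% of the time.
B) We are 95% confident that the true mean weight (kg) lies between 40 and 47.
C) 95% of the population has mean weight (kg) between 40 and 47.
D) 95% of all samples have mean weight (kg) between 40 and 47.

A confidence interval represents our confidence in the procedure, not a probability statement about the parameter.

Key concept: If we repeated this sampling process many times and computed a 95% CI each time, about 95% of those intervals would contain the true population parameter.

For this specific interval (40, 47):
- Midpoint (point estimate): 43.5
- Margin of error: 3.5

The correct interpretation is the one stating confidence that the true parameter lies in the interval — option B.

B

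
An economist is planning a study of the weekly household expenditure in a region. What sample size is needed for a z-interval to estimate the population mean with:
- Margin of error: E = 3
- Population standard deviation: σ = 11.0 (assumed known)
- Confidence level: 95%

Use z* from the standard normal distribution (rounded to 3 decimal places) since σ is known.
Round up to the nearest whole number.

Using z* since population σ is known (z-interval formula).

For 95% confidence, z* = 1.96 (from standard normal table)

Sample size formula for z-interval: n = (z*σ/E)²

n = (1.96 × 11.0 / 3)²
  = (7.186667)²
  = 51.6482

Round up to the nearest whole number: n = 52

52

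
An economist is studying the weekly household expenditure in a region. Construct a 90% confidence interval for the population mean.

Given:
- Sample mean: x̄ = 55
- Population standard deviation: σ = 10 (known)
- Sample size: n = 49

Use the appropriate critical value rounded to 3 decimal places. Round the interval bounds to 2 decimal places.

The population standard deviation σ is known, so use a z-interval (standard normal critical value).

For 90% confidence, z* = 1.645 (from standard normal table)

Standard error: SE = σ/√n = 10/√49 = 1.428571

Margin of error: E = z* × SE = 1.645 × 1.428571 = 2.3500

Z-interval: x̄ ± E = 55 ± 2.3500 = (52.6500, 57.3500)

Rounded to 2 decimal places:

(52.65, 57.35)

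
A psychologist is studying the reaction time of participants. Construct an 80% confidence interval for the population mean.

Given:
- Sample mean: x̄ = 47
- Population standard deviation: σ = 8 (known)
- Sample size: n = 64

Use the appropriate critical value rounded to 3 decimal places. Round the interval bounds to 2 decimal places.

The population standard deviation σ is known, so use a z-interval (standard normal critical value).

For 80% confidence, z* = 1.282 (from standard normal table)

Standard error: SE = σ/√n = 8/√64 = 1.000000

Margin of error: E = z* × SE = 1.282 × 1.000000 = 1.2820

Z-interval: x̄ ± E = 47 ± 1.2820 = (45.7180, 48.2820)

Rounded to 2 decimal places:

(45.72, 48.28)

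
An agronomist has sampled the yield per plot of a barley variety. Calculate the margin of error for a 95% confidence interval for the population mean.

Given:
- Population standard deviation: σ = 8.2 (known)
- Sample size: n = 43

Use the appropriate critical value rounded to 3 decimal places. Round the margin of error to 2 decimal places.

The population standard deviation σ is known, so use the z-interval margin of error formula.

For 95% confidence, z* = 1.96 (from standard normal table)

Margin of error formula for z-interval: E = z* × σ/√n

E = 1.96 × 8.2/√43
  = 1.96 × 1.250488
  = 2.4510

Rounded to 2 decimal places:

2.45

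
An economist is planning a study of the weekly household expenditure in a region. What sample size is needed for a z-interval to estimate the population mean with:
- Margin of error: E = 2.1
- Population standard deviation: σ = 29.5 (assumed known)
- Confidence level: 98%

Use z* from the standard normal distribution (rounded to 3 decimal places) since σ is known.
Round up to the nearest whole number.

Using z* since population σ is known (z-interval formula).

For 98% confidence, z* = 2.326 (from standard normal table)

Sample size formula for z-interval: n = (z*σ/E)²

n = (2.326 × 29.5 / 2.1)²
  = (32.674762)²
  = 1067.6401

Round up to the nearest whole number: n = 1068

1068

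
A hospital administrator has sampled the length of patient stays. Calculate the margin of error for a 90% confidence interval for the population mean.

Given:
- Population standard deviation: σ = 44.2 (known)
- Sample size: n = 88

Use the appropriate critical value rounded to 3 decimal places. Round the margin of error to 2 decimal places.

The population standard deviation σ is known, so use the z-interval margin of error formula.

For 90% confidence, z* = 1.645 (from standard normal table)

Margin of error formula for z-interval: E = z* × σ/√n

E = 1.645 × 44.2/√88
  = 1.645 × 4.711736
  = 7.7508

Rounded to 2 decimal places:

7.75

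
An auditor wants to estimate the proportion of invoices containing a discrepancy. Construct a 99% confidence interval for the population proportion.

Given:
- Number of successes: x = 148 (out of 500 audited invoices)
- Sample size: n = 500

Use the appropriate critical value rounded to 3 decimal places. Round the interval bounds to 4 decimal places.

Sample proportion: p̂ = 148/500 = 0.296000

Check conditions for normal approximation:
  np̂ = 148 ≥ 10 ✓
  n(1-p̂) = 352 ≥ 10 ✓

The sample is large enough, so use a z-interval (normal approximation) for the proportion.

For 99% confidence, z* = 2.576 (from standard normal table)

Standard error: SE = √(p̂(1-p̂)/n) = √(0.296000×0.704000/500) = 0.02041490

Margin of error: E = z* × SE = 2.576 × 0.02041490 = 0.052589

Z-interval: p̂ ± E = 0.296000 ± 0.052589 = (0.243411, 0.348589)

Rounded to 4 decimal places:

(0.2434, 0.3486)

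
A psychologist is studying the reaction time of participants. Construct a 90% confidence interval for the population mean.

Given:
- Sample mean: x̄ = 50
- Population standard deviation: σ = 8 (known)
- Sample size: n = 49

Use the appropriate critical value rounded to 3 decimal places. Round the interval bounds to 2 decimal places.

The population standard deviation σ is known, so use a z-interval (standard normal critical value).

For 90% confidence, z* = 1.645 (from standard normal table)

Standard error: SE = σ/√n = 8/√49 = 1.142857

Margin of error: E = z* × SE = 1.645 × 1.142857 = 1.8800

Z-interval: x̄ ± E = 50 ± 1.8800 = (48.1200, 51.8800)

Rounded to 2 decimal places:

(48.12, 51.88)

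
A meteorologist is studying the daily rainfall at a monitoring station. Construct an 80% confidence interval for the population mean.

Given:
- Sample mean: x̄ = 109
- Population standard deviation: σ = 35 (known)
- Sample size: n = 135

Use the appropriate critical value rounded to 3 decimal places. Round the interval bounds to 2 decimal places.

The population standard deviation σ is known, so use a z-interval (standard normal critical value).

For 80% confidence, z* = 1.282 (from standard normal table)

Standard error: SE = σ/√n = 35/√135 = 3.012320

Margin of error: E = z* × SE = 1.282 × 3.012320 = 3.8618

Z-interval: x̄ ± E = 109 ± 3.8618 = (105.1382, 112.8618)

Rounded to 2 decimal places:

(105.14, 112.86)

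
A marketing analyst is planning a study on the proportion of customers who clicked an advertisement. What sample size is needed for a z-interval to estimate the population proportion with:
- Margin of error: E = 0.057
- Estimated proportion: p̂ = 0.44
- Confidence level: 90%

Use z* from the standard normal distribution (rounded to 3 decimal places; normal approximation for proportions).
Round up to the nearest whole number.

Using z* for proportion z-interval (normal approximation).

For 90% confidence, z* = 1.645 (from standard normal table)

Sample size formula for proportion z-interval: n = z*²p̂(1-p̂)/E²

n = 1.645² × 0.44 × 0.56 / 0.057²
  = 2.706025 × 0.2464 / 0.003249
  = 205.2215

Round up to the nearest whole number: n = 206

206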